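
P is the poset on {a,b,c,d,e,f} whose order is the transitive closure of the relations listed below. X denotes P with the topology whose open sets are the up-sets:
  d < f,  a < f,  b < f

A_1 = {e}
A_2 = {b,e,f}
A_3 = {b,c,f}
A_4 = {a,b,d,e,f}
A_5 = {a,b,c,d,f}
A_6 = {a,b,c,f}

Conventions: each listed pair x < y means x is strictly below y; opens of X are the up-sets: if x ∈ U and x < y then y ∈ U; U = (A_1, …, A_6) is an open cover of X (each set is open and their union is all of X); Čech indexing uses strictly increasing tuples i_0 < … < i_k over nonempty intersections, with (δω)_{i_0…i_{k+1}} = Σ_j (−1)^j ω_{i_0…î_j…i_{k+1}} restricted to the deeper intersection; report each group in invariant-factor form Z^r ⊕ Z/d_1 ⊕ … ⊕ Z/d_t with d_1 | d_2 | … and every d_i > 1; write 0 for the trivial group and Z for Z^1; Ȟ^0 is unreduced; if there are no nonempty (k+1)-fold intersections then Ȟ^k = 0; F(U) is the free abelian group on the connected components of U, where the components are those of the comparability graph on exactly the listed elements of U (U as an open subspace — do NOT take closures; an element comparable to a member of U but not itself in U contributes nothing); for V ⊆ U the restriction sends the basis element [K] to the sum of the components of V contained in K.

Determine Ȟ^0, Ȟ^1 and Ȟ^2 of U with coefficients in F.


Ȟ^0(U;F) ≅ Z^3, Ȟ^1(U;F) ≅ 0 and Ȟ^2(U;F) ≅ 0

nonempty overlaps:
  A12={e} A14={e} A23={b,f} A24={b,e,f} A25={b,f} A26={b,f} A34={b,f} A35={b,c,f} A36={b,c,f} A45={a,b,d,f} A46={a,b,f} A56={a,b,c,f}
  A124={e} A234={b,f} A235={b,f} A236={b,f} A245={b,f} A246={b,f} A256={b,f} A345={b,f} A346={b,f} A356={b,c,f} A456={a,b,f}
  A2345={b,f} A2346={b,f} A2356={b,f} A2456={b,f} A3456={b,f}
  A23456={b,f}
components per intersection:
  A1: {e}
  A2: {b,f} {e}
  A3: {b,f} {c}
  A4: {a,b,d,f} {e}
  A5: {a,b,d,f} {c}
  A6: {a,b,f} {c}
  A12: {e}
  A14: {e}
  A23: {b,f}
  A24: {b,f} {e}
  A25: {b,f}
  A26: {b,f}
  A34: {b,f}
  A35: {b,f} {c}
  A36: {b,f} {c}
  A45: {a,b,d,f}
  A46: {a,b,f}
  A56: {a,b,f} {c}
  A124: {e}
  A234: {b,f}
  A235: {b,f}
  A236: {b,f}
  A245: {b,f}
  A246: {b,f}
  A256: {b,f}
  A345: {b,f}
  A346: {b,f}
  A356: {b,f} {c}
  A456: {a,b,f}
  A2345: {b,f}
  A2346: {b,f}
  A2356: {b,f}
  A2456: {b,f}
  A3456: {b,f}
  A23456: {b,f}
C dims 11,16,12,5; δ0: rk 8, SNF 1^8; δ1: rk 8, SNF 1^8; δ2: rk 4, SNF 1^4
degree 0: 11−8−0 = 3 → Ȟ^0 ≅ Z^3
degree 1: 16−8−8 = 0 → Ȟ^1 ≅ 0
degree 2: 12−4−8 = 0 → Ȟ^2 ≅ 0


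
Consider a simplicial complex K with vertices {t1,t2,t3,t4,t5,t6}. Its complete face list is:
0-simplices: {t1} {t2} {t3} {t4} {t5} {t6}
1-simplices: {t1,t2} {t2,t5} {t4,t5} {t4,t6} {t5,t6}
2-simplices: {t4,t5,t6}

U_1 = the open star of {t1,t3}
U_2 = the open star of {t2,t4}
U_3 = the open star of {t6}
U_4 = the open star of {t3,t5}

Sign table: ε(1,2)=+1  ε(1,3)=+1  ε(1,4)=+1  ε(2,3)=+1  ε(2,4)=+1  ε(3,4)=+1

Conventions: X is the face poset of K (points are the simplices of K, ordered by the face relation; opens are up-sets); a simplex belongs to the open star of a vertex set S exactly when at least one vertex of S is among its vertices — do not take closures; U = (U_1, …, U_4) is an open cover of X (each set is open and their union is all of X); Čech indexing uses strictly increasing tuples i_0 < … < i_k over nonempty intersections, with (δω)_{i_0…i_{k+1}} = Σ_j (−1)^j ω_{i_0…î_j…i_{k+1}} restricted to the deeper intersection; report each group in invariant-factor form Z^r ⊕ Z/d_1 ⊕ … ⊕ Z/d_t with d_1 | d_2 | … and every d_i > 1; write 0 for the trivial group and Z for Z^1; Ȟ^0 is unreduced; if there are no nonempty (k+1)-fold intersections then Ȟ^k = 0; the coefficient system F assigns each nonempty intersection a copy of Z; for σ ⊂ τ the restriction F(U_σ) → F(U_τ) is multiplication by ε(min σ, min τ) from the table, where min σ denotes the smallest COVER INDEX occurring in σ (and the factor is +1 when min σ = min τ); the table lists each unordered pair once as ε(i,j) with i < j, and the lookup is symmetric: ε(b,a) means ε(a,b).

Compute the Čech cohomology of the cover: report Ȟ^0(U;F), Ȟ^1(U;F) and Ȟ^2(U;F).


Ȟ^0 = Z; Ȟ^1 = Z; Ȟ^2 = 0

nerve simplices:
  U1={{t1},{t3},{t1,t2}} U2={{t2},{t4},{t1,t2},{t2,t5},{t4,t5},{t4,t6},{t4,t5,t6}} U3={{t6},{t4,t6},{t5,t6},{t4,t5,t6}} U4={{t3},{t5},{t2,t5},{t4,t5},{t5,t6},{t4,t5,t6}}
  U12={{t1,t2}} U14={{t3}} U23={{t4,t6},{t4,t5,t6}} U24={{t2,t5},{t4,t5},{t4,t5,t6}} U34={{t5,t6},{t4,t5,t6}}
  U234={{t4,t5,t6}}
C dims 4,5,1; δ0: rk 3, SNF 1^3; δ1: rk 1, SNF 1^1
degree 0: 4−3−0 = 1 → Ȟ^0 ≅ Z
degree 1: 5−1−3 = 1 → Ȟ^1 ≅ Z
degree 2: 1−0−1 = 0 → Ȟ^2 ≅ 0


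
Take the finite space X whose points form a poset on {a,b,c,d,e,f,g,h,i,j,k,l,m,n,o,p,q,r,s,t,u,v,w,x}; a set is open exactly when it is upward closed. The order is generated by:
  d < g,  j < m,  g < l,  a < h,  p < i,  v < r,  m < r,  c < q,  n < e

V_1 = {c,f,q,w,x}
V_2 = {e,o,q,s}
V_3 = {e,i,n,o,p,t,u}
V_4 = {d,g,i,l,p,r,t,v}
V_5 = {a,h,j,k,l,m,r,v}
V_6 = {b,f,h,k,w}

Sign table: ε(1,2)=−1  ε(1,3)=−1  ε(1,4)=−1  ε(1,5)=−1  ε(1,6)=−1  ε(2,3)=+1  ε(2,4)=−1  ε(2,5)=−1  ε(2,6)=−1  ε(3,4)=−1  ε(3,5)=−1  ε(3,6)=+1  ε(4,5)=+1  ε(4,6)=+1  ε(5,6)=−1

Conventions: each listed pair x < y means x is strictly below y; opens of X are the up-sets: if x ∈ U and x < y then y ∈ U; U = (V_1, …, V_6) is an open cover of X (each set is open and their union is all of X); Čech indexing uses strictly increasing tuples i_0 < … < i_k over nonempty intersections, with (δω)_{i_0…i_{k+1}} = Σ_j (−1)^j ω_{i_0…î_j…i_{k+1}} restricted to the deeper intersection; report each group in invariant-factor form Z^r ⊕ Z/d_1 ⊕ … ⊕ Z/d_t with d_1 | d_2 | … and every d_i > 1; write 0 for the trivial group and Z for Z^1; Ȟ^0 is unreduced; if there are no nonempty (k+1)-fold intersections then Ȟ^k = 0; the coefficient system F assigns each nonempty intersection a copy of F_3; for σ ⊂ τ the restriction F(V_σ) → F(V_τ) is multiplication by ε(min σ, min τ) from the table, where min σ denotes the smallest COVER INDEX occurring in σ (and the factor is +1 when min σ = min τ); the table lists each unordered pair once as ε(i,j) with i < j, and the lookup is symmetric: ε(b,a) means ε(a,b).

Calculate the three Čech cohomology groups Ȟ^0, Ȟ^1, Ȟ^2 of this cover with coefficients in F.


nerve simplices:
  V12={q} V16={f,w} V23={e,o} V34={i,p,t} V45={l,r,v} V56={h,k}
C dims 6,6; δ0: rk_F3 5
degree 0: 6−5−0 = 1 → Ȟ^0 ≅ Z/3
degree 1: 6−0−5 = 1 → Ȟ^1 ≅ Z/3
degree 2: 0−0−0 = 0 → Ȟ^2 ≅ 0

Ȟ^0 = Z/3, Ȟ^1 = Z/3 and Ȟ^2 = 0


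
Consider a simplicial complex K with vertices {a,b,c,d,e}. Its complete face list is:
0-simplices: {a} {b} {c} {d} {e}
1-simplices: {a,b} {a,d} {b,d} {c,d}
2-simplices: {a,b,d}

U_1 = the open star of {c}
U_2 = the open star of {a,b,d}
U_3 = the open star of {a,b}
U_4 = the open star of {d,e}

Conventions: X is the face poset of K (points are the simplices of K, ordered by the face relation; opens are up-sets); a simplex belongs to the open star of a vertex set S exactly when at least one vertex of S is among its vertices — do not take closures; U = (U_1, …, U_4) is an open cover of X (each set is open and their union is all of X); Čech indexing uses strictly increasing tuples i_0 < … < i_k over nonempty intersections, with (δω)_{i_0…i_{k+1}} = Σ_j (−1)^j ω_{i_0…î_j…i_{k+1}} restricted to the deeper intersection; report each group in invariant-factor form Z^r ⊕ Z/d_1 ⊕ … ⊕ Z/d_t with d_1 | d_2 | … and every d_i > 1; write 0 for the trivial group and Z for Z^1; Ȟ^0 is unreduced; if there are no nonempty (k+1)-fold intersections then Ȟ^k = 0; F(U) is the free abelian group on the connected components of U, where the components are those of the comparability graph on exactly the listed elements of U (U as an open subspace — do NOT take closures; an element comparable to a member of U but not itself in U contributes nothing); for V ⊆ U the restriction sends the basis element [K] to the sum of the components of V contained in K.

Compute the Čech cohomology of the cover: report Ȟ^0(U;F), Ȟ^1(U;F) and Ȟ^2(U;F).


nerve of the cover:
  U1={{c},{c,d}} U2={{a},{b},{d},{a,b},{a,d},{b,d},{c,d},{a,b,d}} U3={{a},{b},{a,b},{a,d},{b,d},{a,b,d}} U4={{d},{e},{a,d},{b,d},{c,d},{a,b,d}}
  U12={{c,d}} U14={{c,d}} U23={{a},{b},{a,b},{a,d},{b,d},{a,b,d}} U24={{d},{a,d},{b,d},{c,d},{a,b,d}} U34={{a,d},{b,d},{a,b,d}}
  U124={{c,d}} U234={{a,d},{b,d},{a,b,d}}
components per intersection:
  U1: {{c},{c,d}}
  U2: {{a},{b},{d},{a,b},{a,d},{b,d},{c,d},{a,b,d}}
  U3: {{a},{b},{a,b},{a,d},{b,d},{a,b,d}}
  U4: {{d},{a,d},{b,d},{c,d},{a,b,d}} {{e}}
  U12: {{c,d}}
  U14: {{c,d}}
  U23: {{a},{b},{a,b},{a,d},{b,d},{a,b,d}}
  U24: {{d},{a,d},{b,d},{c,d},{a,b,d}}
  U34: {{a,d},{b,d},{a,b,d}}
  U124: {{c,d}}
  U234: {{a,d},{b,d},{a,b,d}}
C dims 5,5,2; δ0: rk 3, SNF 1^3; δ1: rk 2, SNF 1^2
Ȟ^0 = (5 − 3) − 0 = 2, so Ȟ^0 ≅ Z^2
Ȟ^1 = (5 − 2) − 3 = 0, so Ȟ^1 ≅ 0
Ȟ^2 = (2 − 0) − 2 = 0, so Ȟ^2 ≅ 0

Ȟ^0 ≅ Z^2, Ȟ^1 ≅ 0 and Ȟ^2 ≅ 0


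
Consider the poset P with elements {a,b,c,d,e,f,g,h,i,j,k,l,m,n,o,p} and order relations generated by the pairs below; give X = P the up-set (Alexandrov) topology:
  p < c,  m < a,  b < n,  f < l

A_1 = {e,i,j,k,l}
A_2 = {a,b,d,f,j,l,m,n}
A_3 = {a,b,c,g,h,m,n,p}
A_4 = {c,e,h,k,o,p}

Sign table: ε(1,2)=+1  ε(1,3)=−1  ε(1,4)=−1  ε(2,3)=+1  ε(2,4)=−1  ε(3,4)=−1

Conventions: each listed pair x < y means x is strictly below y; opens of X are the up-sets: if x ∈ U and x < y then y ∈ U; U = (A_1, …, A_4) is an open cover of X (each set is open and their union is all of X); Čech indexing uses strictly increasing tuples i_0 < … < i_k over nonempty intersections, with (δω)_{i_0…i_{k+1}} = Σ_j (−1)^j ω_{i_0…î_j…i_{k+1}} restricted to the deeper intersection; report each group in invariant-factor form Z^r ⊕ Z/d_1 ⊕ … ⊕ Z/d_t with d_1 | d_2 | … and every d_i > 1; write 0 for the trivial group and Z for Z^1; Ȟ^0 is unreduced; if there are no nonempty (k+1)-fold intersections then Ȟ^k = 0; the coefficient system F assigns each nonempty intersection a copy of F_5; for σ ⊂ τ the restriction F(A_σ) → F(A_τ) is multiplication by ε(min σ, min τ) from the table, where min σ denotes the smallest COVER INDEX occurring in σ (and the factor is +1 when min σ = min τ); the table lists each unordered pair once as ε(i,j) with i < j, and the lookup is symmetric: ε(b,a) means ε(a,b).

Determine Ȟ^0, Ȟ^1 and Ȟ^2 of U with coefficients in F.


nerve simplices:
  A12={j,l} A14={e,k} A23={a,b,m,n} A34={c,h,p}
C dims 4,4; δ0: rk_F5 3
degree 0: 4−3−0 = 1 → Ȟ^0 ≅ Z/5
degree 1: 4−0−3 = 1 → Ȟ^1 ≅ Z/5
degree 2: 0−0−0 = 0 → Ȟ^2 ≅ 0

Ȟ^0(U;F) ≅ Z/5, Ȟ^1(U;F) ≅ Z/5, Ȟ^2(U;F) ≅ 0


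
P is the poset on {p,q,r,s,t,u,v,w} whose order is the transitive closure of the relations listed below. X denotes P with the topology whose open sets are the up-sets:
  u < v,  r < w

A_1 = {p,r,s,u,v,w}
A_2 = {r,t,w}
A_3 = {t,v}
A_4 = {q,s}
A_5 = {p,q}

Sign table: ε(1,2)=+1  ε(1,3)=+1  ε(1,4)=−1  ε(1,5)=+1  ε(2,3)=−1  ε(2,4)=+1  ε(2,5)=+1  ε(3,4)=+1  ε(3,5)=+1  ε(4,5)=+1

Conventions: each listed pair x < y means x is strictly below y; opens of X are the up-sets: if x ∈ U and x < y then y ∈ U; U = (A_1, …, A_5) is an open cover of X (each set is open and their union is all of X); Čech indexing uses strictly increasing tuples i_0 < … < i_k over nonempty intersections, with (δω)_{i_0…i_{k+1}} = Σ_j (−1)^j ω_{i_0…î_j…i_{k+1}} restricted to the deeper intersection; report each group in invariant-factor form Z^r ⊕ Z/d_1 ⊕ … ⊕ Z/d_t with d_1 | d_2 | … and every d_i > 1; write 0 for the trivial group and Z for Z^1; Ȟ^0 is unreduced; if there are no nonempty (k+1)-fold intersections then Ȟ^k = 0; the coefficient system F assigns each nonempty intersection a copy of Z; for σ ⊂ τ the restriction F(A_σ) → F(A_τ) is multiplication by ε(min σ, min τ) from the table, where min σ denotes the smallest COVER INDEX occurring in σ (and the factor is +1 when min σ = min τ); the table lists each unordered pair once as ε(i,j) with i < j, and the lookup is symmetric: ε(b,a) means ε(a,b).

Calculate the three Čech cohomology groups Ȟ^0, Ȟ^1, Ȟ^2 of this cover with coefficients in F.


Ȟ^0(U;F) ≅ 0; Ȟ^1(U;F) ≅ Z ⊕ Z/2; Ȟ^2(U;F) ≅ 0

nerve simplices:
  A12={r,w} A13={v} A14={s} A15={p} A23={t} A45={q}
C dims 5,6; δ0: rk 5, SNF 1^4·2
degree 0: 5−5−0 = 0 → Ȟ^0 ≅ 0
degree 1: 6−0−5 = 1 plus torsion [2] → Ȟ^1 ≅ Z ⊕ Z/2
degree 2: 0−0−0 = 0 → Ȟ^2 ≅ 0


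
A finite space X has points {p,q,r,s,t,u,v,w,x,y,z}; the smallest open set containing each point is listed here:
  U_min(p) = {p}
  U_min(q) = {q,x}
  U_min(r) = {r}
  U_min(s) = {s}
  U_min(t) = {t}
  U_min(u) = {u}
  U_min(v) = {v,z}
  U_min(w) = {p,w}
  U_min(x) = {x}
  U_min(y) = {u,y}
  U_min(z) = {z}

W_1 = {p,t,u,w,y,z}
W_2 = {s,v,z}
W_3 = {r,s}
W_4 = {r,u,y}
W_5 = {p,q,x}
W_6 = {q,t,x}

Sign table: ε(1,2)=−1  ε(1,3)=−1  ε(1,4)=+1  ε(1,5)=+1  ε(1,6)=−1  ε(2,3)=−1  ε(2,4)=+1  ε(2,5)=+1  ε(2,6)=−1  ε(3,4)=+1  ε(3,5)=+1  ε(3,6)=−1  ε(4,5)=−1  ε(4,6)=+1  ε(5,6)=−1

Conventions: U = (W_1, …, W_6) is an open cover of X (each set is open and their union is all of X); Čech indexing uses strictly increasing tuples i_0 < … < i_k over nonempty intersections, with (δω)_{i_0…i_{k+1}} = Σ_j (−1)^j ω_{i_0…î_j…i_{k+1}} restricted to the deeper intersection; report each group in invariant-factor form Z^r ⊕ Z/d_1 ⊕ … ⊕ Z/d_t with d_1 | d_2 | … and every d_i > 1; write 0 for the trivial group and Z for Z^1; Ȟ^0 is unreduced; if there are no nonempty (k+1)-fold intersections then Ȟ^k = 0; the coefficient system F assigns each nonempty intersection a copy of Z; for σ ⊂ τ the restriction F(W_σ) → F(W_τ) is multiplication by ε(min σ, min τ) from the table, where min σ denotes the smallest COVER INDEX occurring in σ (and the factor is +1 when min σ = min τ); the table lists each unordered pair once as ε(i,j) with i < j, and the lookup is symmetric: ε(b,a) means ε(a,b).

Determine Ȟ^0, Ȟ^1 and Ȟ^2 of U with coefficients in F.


Ȟ^0(U;F) ≅ Z, Ȟ^1(U;F) ≅ Z^2 and Ȟ^2(U;F) ≅ 0

intersection data:
  W12={z} W14={u,y} W15={p} W16={t} W23={s} W34={r} W56={q,x}
C dims 6,7; δ0: rk 5, SNF 1^5
Ȟ^0 = (6 − 5) − 0 = 1, so Ȟ^0 ≅ Z
Ȟ^1 = (7 − 0) − 5 = 2, so Ȟ^1 ≅ Z^2
Ȟ^2 = (0 − 0) − 0 = 0, so Ȟ^2 ≅ 0


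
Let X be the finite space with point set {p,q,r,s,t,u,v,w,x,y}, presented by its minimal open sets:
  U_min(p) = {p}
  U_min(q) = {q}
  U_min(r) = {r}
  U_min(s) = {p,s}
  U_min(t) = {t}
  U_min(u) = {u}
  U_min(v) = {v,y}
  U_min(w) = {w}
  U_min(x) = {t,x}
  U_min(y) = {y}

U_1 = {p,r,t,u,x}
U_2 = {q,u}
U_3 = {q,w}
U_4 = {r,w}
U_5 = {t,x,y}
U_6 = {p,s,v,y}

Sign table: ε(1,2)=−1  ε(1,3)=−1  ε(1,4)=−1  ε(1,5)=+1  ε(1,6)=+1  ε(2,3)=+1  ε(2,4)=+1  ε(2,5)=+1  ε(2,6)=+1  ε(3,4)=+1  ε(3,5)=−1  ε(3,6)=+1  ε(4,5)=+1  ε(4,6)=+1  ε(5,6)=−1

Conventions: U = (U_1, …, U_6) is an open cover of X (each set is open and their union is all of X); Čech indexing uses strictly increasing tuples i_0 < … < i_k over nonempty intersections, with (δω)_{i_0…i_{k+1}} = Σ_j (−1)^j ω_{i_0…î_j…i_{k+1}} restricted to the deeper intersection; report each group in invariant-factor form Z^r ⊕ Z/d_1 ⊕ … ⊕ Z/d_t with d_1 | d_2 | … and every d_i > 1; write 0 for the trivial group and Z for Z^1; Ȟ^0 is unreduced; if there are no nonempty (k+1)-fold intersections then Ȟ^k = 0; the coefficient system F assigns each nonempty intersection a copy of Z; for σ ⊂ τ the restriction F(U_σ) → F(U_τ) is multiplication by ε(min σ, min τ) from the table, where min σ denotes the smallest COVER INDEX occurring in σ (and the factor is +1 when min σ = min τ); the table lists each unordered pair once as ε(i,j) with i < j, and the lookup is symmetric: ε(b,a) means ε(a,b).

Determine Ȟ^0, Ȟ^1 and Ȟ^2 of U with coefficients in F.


Ȟ^0 ≅ 0, Ȟ^1 ≅ Z ⊕ Z/2, Ȟ^2 ≅ 0

nonempty overlaps:
  U12={u} U14={r} U15={t,x} U16={p} U23={q} U34={w} U56={y}
C dims 6,7; δ0: rk 6, SNF 1^5·2
degree 0: 6−6−0 = 0 → Ȟ^0 ≅ 0
degree 1: 7−0−6 = 1 plus torsion [2] → Ȟ^1 ≅ Z ⊕ Z/2
degree 2: 0−0−0 = 0 → Ȟ^2 ≅ 0


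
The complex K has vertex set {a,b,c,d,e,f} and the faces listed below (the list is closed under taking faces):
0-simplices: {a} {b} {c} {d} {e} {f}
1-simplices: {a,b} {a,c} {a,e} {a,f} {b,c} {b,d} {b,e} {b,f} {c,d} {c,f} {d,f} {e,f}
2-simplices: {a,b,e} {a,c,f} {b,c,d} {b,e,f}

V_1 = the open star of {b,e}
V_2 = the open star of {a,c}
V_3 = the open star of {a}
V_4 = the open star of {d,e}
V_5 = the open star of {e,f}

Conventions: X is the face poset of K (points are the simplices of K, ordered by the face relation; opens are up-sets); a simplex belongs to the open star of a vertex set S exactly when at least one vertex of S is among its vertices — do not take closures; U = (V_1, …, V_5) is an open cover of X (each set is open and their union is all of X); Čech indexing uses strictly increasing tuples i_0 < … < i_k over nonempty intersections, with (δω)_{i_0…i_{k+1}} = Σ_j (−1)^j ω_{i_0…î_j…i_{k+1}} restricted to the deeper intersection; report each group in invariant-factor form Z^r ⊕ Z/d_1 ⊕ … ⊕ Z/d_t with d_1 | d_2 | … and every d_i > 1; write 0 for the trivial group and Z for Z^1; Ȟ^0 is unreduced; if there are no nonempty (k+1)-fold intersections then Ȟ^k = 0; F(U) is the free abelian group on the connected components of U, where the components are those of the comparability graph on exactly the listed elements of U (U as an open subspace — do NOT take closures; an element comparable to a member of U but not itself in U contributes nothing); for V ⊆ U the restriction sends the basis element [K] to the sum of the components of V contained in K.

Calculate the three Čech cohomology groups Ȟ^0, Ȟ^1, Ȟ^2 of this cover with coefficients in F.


nonempty intersections:
  V1={{b},{e},{a,b},{a,e},{b,c},{b,d},{b,e},{b,f},{e,f},{a,b,e},{b,c,d},{b,e,f}} V2={{a},{c},{a,b},{a,c},{a,e},{a,f},{b,c},{c,d},{c,f},{a,b,e},{a,c,f},{b,c,d}} V3={{a},{a,b},{a,c},{a,e},{a,f},{a,b,e},{a,c,f}} V4={{d},{e},{a,e},{b,d},{b,e},{c,d},{d,f},{e,f},{a,b,e},{b,c,d},{b,e,f}} V5={{e},{f},{a,e},{a,f},{b,e},{b,f},{c,f},{d,f},{e,f},{a,b,e},{a,c,f},{b,e,f}}
  V12={{a,b},{a,e},{b,c},{a,b,e},{b,c,d}} V13={{a,b},{a,e},{a,b,e}} V14={{e},{a,e},{b,d},{b,e},{e,f},{a,b,e},{b,c,d},{b,e,f}} V15={{e},{a,e},{b,e},{b,f},{e,f},{a,b,e},{b,e,f}} V23={{a},{a,b},{a,c},{a,e},{a,f},{a,b,e},{a,c,f}} V24={{a,e},{c,d},{a,b,e},{b,c,d}} V25={{a,e},{a,f},{c,f},{a,b,e},{a,c,f}} V34={{a,e},{a,b,e}} V35={{a,e},{a,f},{a,b,e},{a,c,f}} V45={{e},{a,e},{b,e},{d,f},{e,f},{a,b,e},{b,e,f}}
  V123={{a,b},{a,e},{a,b,e}} V124={{a,e},{a,b,e},{b,c,d}} V125={{a,e},{a,b,e}} V134={{a,e},{a,b,e}} V135={{a,e},{a,b,e}} V145={{e},{a,e},{b,e},{e,f},{a,b,e},{b,e,f}} V234={{a,e},{a,b,e}} V235={{a,e},{a,f},{a,b,e},{a,c,f}} V245={{a,e},{a,b,e}} V345={{a,e},{a,b,e}}
  V1234={{a,e},{a,b,e}} V1235={{a,e},{a,b,e}} V1245={{a,e},{a,b,e}} V1345={{a,e},{a,b,e}} V2345={{a,e},{a,b,e}}
  V12345={{a,e},{a,b,e}}
components per intersection:
  V1: {{b},{e},{a,b},{a,e},{b,c},{b,d},{b,e},{b,f},{e,f},{a,b,e},{b,c,d},{b,e,f}}
  V2: {{a},{c},{a,b},{a,c},{a,e},{a,f},{b,c},{c,d},{c,f},{a,b,e},{a,c,f},{b,c,d}}
  V3: {{a},{a,b},{a,c},{a,e},{a,f},{a,b,e},{a,c,f}}
  V4: {{d},{b,d},{c,d},{d,f},{b,c,d}} {{e},{a,e},{b,e},{e,f},{a,b,e},{b,e,f}}
  V5: {{e},{f},{a,e},{a,f},{b,e},{b,f},{c,f},{d,f},{e,f},{a,b,e},{a,c,f},{b,e,f}}
  V12: {{a,b},{a,e},{a,b,e}} {{b,c},{b,c,d}}
  V13: {{a,b},{a,e},{a,b,e}}
  V14: {{e},{a,e},{b,e},{e,f},{a,b,e},{b,e,f}} {{b,d},{b,c,d}}
  V15: {{e},{a,e},{b,e},{b,f},{e,f},{a,b,e},{b,e,f}}
  V23: {{a},{a,b},{a,c},{a,e},{a,f},{a,b,e},{a,c,f}}
  V24: {{a,e},{a,b,e}} {{c,d},{b,c,d}}
  V25: {{a,e},{a,b,e}} {{a,f},{c,f},{a,c,f}}
  V34: {{a,e},{a,b,e}}
  V35: {{a,e},{a,b,e}} {{a,f},{a,c,f}}
  V45: {{e},{a,e},{b,e},{e,f},{a,b,e},{b,e,f}} {{d,f}}
  V123: {{a,b},{a,e},{a,b,e}}
  V124: {{a,e},{a,b,e}} {{b,c,d}}
  V125: {{a,e},{a,b,e}}
  V134: {{a,e},{a,b,e}}
  V135: {{a,e},{a,b,e}}
  V145: {{e},{a,e},{b,e},{e,f},{a,b,e},{b,e,f}}
  V234: {{a,e},{a,b,e}}
  V235: {{a,e},{a,b,e}} {{a,f},{a,c,f}}
  V245: {{a,e},{a,b,e}}
  V345: {{a,e},{a,b,e}}
  V1234: {{a,e},{a,b,e}}
  V1235: {{a,e},{a,b,e}}
  V1245: {{a,e},{a,b,e}}
  V1345: {{a,e},{a,b,e}}
  V2345: {{a,e},{a,b,e}}
  V12345: {{a,e},{a,b,e}}
C dims 6,16,12,5; δ0: rk 5, SNF 1^5; δ1: rk 8, SNF 1^8; δ2: rk 4, SNF 1^4
Ȟ^0: (6−5)−0=1 ⇒ Z
Ȟ^1: (16−8)−5=3 ⇒ Z^3
Ȟ^2: (12−4)−8=0 ⇒ 0

Ȟ^0 = Z, Ȟ^1 = Z^3, Ȟ^2 = 0


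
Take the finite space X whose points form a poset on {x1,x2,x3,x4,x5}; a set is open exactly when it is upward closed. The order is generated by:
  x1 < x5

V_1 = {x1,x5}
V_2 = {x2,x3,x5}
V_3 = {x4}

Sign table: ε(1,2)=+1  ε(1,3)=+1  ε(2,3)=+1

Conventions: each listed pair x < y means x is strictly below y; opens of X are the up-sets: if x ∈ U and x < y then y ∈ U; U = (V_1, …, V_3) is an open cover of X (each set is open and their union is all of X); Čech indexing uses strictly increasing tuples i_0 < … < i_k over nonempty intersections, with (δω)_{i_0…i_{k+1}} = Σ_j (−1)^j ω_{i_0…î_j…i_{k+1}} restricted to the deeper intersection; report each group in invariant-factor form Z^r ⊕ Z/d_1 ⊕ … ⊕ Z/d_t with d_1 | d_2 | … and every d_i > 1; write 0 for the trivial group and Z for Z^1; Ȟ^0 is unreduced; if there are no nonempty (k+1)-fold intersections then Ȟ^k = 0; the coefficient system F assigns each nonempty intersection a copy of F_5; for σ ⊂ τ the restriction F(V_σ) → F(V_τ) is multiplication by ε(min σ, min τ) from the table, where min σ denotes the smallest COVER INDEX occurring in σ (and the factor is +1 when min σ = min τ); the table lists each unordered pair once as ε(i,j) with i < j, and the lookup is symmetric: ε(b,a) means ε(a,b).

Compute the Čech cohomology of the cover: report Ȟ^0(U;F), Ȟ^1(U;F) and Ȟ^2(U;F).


Ȟ^0 ≅ Z/5 ⊕ Z/5; Ȟ^1 ≅ 0; Ȟ^2 ≅ 0

cover nerve:
  V12={x5}
C dims 3,1; δ0: rk_F5 1
Ȟ^0: (3−1)−0=2 ⇒ Z/5 ⊕ Z/5
Ȟ^1: (1−0)−1=0 ⇒ 0
Ȟ^2: (0−0)−0=0 ⇒ 0


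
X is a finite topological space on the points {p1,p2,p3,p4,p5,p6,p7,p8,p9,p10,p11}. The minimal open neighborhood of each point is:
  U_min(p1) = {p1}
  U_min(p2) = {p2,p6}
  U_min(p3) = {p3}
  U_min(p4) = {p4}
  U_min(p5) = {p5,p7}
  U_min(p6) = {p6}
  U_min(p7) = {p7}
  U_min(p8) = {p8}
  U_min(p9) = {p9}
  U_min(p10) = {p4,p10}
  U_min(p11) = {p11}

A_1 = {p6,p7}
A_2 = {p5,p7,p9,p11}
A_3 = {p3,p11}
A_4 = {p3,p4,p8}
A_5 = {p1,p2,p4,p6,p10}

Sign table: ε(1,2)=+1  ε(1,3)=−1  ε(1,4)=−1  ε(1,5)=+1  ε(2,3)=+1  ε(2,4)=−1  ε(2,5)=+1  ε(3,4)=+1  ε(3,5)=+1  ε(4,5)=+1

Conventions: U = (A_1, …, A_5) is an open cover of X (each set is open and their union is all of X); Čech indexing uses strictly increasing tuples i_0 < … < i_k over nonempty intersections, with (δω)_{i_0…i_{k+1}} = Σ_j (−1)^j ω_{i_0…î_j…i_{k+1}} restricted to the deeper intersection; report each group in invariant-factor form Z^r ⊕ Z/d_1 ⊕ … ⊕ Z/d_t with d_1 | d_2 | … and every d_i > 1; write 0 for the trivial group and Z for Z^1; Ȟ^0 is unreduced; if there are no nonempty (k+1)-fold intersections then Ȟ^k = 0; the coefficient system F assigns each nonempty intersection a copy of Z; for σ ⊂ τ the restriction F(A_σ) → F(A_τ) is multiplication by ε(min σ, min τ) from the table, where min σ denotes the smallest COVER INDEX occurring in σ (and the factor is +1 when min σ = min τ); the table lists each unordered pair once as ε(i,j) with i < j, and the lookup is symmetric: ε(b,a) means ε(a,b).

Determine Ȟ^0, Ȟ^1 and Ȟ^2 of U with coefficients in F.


Ȟ^0 = Z; Ȟ^1 = Z; Ȟ^2 = 0

nonempty intersections:
  A12={p7} A15={p6} A23={p11} A34={p3} A45={p4}
C dims 5,5; δ0: rk 4, SNF 1^4
Ȟ^0: (5−4)−0=1 ⇒ Z
Ȟ^1: (5−0)−4=1 ⇒ Z
Ȟ^2: (0−0)−0=0 ⇒ 0


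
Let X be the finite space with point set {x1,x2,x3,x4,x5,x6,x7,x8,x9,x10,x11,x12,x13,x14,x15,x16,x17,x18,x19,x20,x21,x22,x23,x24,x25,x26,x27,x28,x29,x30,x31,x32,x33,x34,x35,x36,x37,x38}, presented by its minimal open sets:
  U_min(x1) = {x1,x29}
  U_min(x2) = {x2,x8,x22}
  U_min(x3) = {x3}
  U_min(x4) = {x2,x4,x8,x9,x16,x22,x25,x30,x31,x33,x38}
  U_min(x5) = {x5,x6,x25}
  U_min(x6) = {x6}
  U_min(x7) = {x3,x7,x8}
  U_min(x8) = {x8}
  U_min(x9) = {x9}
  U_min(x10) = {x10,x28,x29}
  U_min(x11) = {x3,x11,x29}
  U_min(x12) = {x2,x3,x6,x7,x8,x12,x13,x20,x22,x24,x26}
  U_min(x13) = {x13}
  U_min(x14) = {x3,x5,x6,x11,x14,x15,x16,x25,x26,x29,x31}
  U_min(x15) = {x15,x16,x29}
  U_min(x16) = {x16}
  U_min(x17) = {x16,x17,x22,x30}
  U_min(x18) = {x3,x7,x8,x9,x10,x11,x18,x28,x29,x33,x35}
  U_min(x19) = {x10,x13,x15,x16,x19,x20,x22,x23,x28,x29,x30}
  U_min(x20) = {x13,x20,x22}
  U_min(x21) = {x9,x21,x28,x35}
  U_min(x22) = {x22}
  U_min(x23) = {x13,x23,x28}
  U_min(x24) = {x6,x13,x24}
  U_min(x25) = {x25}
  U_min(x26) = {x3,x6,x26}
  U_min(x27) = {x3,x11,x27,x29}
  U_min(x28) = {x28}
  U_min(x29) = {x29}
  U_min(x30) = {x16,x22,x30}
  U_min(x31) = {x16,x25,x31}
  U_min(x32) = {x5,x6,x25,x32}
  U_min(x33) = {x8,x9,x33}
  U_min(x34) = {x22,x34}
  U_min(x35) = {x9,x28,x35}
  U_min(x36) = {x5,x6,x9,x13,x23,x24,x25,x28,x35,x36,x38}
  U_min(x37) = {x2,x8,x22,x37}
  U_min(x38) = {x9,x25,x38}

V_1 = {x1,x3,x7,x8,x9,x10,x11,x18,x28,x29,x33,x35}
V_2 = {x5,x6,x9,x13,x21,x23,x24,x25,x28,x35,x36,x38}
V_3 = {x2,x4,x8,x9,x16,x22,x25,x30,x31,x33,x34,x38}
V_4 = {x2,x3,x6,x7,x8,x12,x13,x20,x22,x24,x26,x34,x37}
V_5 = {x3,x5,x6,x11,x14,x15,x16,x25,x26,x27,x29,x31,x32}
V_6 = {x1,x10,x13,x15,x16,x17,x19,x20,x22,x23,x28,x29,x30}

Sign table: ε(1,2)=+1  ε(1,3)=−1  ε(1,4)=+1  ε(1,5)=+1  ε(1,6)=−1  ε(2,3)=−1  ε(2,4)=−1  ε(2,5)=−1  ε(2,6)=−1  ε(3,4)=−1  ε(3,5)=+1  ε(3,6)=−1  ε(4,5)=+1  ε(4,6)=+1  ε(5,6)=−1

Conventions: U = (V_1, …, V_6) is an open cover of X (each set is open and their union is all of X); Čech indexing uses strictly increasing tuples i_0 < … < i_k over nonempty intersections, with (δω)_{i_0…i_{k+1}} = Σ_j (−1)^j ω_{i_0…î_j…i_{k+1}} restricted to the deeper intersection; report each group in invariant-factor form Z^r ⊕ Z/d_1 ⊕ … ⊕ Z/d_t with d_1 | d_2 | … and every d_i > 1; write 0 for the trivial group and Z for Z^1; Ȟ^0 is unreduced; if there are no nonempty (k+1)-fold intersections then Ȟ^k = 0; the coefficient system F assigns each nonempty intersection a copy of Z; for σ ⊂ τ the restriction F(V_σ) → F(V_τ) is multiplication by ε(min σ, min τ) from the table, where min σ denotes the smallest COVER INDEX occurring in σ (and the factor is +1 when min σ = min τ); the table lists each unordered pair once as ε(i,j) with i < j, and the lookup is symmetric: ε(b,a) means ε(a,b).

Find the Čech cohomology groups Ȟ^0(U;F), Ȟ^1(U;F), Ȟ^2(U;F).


nerve simplices:
  V12={x9,x28,x35} V13={x8,x9,x33} V14={x3,x7,x8} V15={x3,x11,x29} V16={x1,x10,x28,x29} V23={x9,x25,x38} V24={x6,x13,x24} V25={x5,x6,x25} V26={x13,x23,x28} V34={x2,x8,x22,x34} V35={x16,x25,x31} V36={x16,x22,x30} V45={x3,x6,x26} V46={x13,x20,x22} V56={x15,x16,x29}
  V123={x9} V126={x28} V134={x8} V145={x3} V156={x29} V235={x25} V245={x6} V246={x13} V346={x22} V356={x16}
C dims 6,15,10; δ0: rk 6, SNF 1^5·2; δ1: rk 9, SNF 1^9
degree 0: 6−6−0 = 0 → Ȟ^0 ≅ 0
degree 1: 15−9−6 = 0 plus torsion [2] → Ȟ^1 ≅ Z/2
degree 2: 10−0−9 = 1 → Ȟ^2 ≅ Z

Ȟ^0 ≅ 0, Ȟ^1 ≅ Z/2, Ȟ^2 ≅ Z


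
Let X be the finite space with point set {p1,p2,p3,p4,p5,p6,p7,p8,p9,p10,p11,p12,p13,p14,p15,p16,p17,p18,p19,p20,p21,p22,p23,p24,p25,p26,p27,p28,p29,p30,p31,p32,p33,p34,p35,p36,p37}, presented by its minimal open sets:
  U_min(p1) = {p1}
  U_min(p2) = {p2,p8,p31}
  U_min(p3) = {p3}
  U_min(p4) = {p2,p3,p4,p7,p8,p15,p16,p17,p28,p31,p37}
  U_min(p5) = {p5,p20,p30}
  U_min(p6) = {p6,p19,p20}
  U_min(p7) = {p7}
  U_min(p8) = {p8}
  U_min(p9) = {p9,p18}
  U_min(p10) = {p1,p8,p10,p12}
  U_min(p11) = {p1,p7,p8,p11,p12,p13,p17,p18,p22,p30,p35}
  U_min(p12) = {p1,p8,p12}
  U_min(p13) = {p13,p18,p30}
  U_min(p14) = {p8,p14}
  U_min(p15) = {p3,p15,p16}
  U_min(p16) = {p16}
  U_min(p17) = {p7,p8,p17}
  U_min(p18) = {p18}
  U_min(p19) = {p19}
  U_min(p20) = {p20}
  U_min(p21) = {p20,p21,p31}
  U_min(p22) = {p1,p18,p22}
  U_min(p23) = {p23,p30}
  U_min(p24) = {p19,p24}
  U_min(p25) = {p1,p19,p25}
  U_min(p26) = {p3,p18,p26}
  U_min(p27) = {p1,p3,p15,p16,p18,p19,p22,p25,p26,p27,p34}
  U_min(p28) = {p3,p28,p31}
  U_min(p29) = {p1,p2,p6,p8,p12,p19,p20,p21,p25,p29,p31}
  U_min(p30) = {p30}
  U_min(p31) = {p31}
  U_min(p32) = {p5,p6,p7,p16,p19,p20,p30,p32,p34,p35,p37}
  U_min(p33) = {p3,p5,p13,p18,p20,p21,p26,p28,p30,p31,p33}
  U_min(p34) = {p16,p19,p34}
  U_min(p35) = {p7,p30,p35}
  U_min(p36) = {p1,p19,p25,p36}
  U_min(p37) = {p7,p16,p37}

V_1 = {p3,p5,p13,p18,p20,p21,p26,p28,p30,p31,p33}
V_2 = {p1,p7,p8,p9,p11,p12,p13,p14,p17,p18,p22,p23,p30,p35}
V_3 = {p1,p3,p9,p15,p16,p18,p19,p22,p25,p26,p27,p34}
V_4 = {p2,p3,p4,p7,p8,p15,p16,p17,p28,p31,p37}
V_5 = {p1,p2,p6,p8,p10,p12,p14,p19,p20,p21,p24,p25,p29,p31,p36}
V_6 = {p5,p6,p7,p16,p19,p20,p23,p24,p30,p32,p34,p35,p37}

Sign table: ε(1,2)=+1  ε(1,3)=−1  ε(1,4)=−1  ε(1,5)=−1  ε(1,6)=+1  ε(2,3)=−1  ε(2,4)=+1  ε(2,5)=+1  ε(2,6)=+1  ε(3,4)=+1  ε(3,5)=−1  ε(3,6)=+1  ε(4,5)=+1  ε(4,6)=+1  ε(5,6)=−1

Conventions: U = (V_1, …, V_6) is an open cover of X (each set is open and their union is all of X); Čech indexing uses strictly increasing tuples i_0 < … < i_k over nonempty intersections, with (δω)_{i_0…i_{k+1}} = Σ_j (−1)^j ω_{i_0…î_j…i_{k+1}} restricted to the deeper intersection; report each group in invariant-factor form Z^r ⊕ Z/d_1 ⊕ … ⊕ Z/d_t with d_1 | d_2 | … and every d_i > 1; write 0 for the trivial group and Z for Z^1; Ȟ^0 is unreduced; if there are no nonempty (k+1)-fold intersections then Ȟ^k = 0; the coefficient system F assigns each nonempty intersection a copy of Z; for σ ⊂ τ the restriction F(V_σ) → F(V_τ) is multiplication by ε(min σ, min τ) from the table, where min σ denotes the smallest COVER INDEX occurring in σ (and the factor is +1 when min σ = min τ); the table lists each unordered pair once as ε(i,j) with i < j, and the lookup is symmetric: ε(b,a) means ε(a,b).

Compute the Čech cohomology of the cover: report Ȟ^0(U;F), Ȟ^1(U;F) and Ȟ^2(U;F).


Ȟ^0 = 0, Ȟ^1 = Z/2 and Ȟ^2 = Z

intersection data:
  V12={p13,p18,p30} V13={p3,p18,p26} V14={p3,p28,p31} V15={p20,p21,p31} V16={p5,p20,p30} V23={p1,p9,p18,p22} V24={p7,p8,p17} V25={p1,p8,p12,p14} V26={p7,p23,p30,p35} V34={p3,p15,p16} V35={p1,p19,p25} V36={p16,p19,p34} V45={p2,p8,p31} V46={p7,p16,p37} V56={p6,p19,p20,p24}
  V123={p18} V126={p30} V134={p3} V145={p31} V156={p20} V235={p1} V245={p8} V246={p7} V346={p16} V356={p19}
C dims 6,15,10; δ0: rk 6, SNF 1^5·2; δ1: rk 9, SNF 1^9
Ȟ^0 = (6 − 6) − 0 = 0, so Ȟ^0 ≅ 0
Ȟ^1 = (15 − 9) − 6 = 0 plus torsion [2], so Ȟ^1 ≅ Z/2
Ȟ^2 = (10 − 0) − 9 = 1, so Ȟ^2 ≅ Z


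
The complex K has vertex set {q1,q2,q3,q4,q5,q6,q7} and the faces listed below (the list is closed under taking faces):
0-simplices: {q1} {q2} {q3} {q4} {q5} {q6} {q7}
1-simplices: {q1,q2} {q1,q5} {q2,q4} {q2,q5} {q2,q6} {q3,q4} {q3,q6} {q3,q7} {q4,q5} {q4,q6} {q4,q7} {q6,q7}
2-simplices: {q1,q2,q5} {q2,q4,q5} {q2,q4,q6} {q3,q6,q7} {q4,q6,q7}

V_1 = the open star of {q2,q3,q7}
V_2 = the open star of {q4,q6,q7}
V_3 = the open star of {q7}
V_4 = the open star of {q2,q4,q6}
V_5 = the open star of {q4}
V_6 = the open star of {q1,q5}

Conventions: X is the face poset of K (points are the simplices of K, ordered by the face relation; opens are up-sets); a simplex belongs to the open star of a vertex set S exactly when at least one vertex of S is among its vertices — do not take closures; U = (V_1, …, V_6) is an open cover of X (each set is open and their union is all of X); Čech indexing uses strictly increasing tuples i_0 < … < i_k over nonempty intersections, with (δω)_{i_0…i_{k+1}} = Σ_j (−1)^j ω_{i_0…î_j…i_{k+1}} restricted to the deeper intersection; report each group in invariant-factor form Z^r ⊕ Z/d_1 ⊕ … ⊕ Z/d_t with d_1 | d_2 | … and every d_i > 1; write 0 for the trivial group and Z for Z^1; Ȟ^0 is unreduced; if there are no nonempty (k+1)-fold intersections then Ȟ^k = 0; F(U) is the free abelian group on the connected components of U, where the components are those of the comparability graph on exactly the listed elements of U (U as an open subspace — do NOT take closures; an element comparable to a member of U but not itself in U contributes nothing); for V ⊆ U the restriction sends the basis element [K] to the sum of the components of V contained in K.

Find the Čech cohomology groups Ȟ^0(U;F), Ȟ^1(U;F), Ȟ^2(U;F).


Ȟ^0(U;F) ≅ Z, Ȟ^1(U;F) ≅ Z and Ȟ^2(U;F) ≅ 0

intersection data:
  V1={{q2},{q3},{q7},{q1,q2},{q2,q4},{q2,q5},{q2,q6},{q3,q4},{q3,q6},{q3,q7},{q4,q7},{q6,q7},{q1,q2,q5},{q2,q4,q5},{q2,q4,q6},{q3,q6,q7},{q4,q6,q7}} V2={{q4},{q6},{q7},{q2,q4},{q2,q6},{q3,q4},{q3,q6},{q3,q7},{q4,q5},{q4,q6},{q4,q7},{q6,q7},{q2,q4,q5},{q2,q4,q6},{q3,q6,q7},{q4,q6,q7}} V3={{q7},{q3,q7},{q4,q7},{q6,q7},{q3,q6,q7},{q4,q6,q7}} V4={{q2},{q4},{q6},{q1,q2},{q2,q4},{q2,q5},{q2,q6},{q3,q4},{q3,q6},{q4,q5},{q4,q6},{q4,q7},{q6,q7},{q1,q2,q5},{q2,q4,q5},{q2,q4,q6},{q3,q6,q7},{q4,q6,q7}} V5={{q4},{q2,q4},{q3,q4},{q4,q5},{q4,q6},{q4,q7},{q2,q4,q5},{q2,q4,q6},{q4,q6,q7}} V6={{q1},{q5},{q1,q2},{q1,q5},{q2,q5},{q4,q5},{q1,q2,q5},{q2,q4,q5}}
  V12={{q7},{q2,q4},{q2,q6},{q3,q4},{q3,q6},{q3,q7},{q4,q7},{q6,q7},{q2,q4,q5},{q2,q4,q6},{q3,q6,q7},{q4,q6,q7}} V13={{q7},{q3,q7},{q4,q7},{q6,q7},{q3,q6,q7},{q4,q6,q7}} V14={{q2},{q1,q2},{q2,q4},{q2,q5},{q2,q6},{q3,q4},{q3,q6},{q4,q7},{q6,q7},{q1,q2,q5},{q2,q4,q5},{q2,q4,q6},{q3,q6,q7},{q4,q6,q7}} V15={{q2,q4},{q3,q4},{q4,q7},{q2,q4,q5},{q2,q4,q6},{q4,q6,q7}} V16={{q1,q2},{q2,q5},{q1,q2,q5},{q2,q4,q5}} V23={{q7},{q3,q7},{q4,q7},{q6,q7},{q3,q6,q7},{q4,q6,q7}} V24={{q4},{q6},{q2,q4},{q2,q6},{q3,q4},{q3,q6},{q4,q5},{q4,q6},{q4,q7},{q6,q7},{q2,q4,q5},{q2,q4,q6},{q3,q6,q7},{q4,q6,q7}} V25={{q4},{q2,q4},{q3,q4},{q4,q5},{q4,q6},{q4,q7},{q2,q4,q5},{q2,q4,q6},{q4,q6,q7}} V26={{q4,q5},{q2,q4,q5}} V34={{q4,q7},{q6,q7},{q3,q6,q7},{q4,q6,q7}} V35={{q4,q7},{q4,q6,q7}} V45={{q4},{q2,q4},{q3,q4},{q4,q5},{q4,q6},{q4,q7},{q2,q4,q5},{q2,q4,q6},{q4,q6,q7}} V46={{q1,q2},{q2,q5},{q4,q5},{q1,q2,q5},{q2,q4,q5}} V56={{q4,q5},{q2,q4,q5}}
  V123={{q7},{q3,q7},{q4,q7},{q6,q7},{q3,q6,q7},{q4,q6,q7}} V124={{q2,q4},{q2,q6},{q3,q4},{q3,q6},{q4,q7},{q6,q7},{q2,q4,q5},{q2,q4,q6},{q3,q6,q7},{q4,q6,q7}} V125={{q2,q4},{q3,q4},{q4,q7},{q2,q4,q5},{q2,q4,q6},{q4,q6,q7}} V126={{q2,q4,q5}} V134={{q4,q7},{q6,q7},{q3,q6,q7},{q4,q6,q7}} V135={{q4,q7},{q4,q6,q7}} V145={{q2,q4},{q3,q4},{q4,q7},{q2,q4,q5},{q2,q4,q6},{q4,q6,q7}} V146={{q1,q2},{q2,q5},{q1,q2,q5},{q2,q4,q5}} V156={{q2,q4,q5}} V234={{q4,q7},{q6,q7},{q3,q6,q7},{q4,q6,q7}} V235={{q4,q7},{q4,q6,q7}} V245={{q4},{q2,q4},{q3,q4},{q4,q5},{q4,q6},{q4,q7},{q2,q4,q5},{q2,q4,q6},{q4,q6,q7}} V246={{q4,q5},{q2,q4,q5}} V256={{q4,q5},{q2,q4,q5}} V345={{q4,q7},{q4,q6,q7}} V456={{q4,q5},{q2,q4,q5}}
  V1234={{q4,q7},{q6,q7},{q3,q6,q7},{q4,q6,q7}} V1235={{q4,q7},{q4,q6,q7}} V1245={{q2,q4},{q3,q4},{q4,q7},{q2,q4,q5},{q2,q4,q6},{q4,q6,q7}} V1246={{q2,q4,q5}} V1256={{q2,q4,q5}} V1345={{q4,q7},{q4,q6,q7}} V1456={{q2,q4,q5}} V2345={{q4,q7},{q4,q6,q7}} V2456={{q4,q5},{q2,q4,q5}}
  V12345={{q4,q7},{q4,q6,q7}} V12456={{q2,q4,q5}}
components per intersection:
  V1: {{q2},{q1,q2},{q2,q4},{q2,q5},{q2,q6},{q1,q2,q5},{q2,q4,q5},{q2,q4,q6}} {{q3},{q7},{q3,q4},{q3,q6},{q3,q7},{q4,q7},{q6,q7},{q3,q6,q7},{q4,q6,q7}}
  V2: {{q4},{q6},{q7},{q2,q4},{q2,q6},{q3,q4},{q3,q6},{q3,q7},{q4,q5},{q4,q6},{q4,q7},{q6,q7},{q2,q4,q5},{q2,q4,q6},{q3,q6,q7},{q4,q6,q7}}
  V3: {{q7},{q3,q7},{q4,q7},{q6,q7},{q3,q6,q7},{q4,q6,q7}}
  V4: {{q2},{q4},{q6},{q1,q2},{q2,q4},{q2,q5},{q2,q6},{q3,q4},{q3,q6},{q4,q5},{q4,q6},{q4,q7},{q6,q7},{q1,q2,q5},{q2,q4,q5},{q2,q4,q6},{q3,q6,q7},{q4,q6,q7}}
  V5: {{q4},{q2,q4},{q3,q4},{q4,q5},{q4,q6},{q4,q7},{q2,q4,q5},{q2,q4,q6},{q4,q6,q7}}
  V6: {{q1},{q5},{q1,q2},{q1,q5},{q2,q5},{q4,q5},{q1,q2,q5},{q2,q4,q5}}
  V12: {{q7},{q3,q6},{q3,q7},{q4,q7},{q6,q7},{q3,q6,q7},{q4,q6,q7}} {{q2,q4},{q2,q6},{q2,q4,q5},{q2,q4,q6}} {{q3,q4}}
  V13: {{q7},{q3,q7},{q4,q7},{q6,q7},{q3,q6,q7},{q4,q6,q7}}
  V14: {{q2},{q1,q2},{q2,q4},{q2,q5},{q2,q6},{q1,q2,q5},{q2,q4,q5},{q2,q4,q6}} {{q3,q4}} {{q3,q6},{q4,q7},{q6,q7},{q3,q6,q7},{q4,q6,q7}}
  V15: {{q2,q4},{q2,q4,q5},{q2,q4,q6}} {{q3,q4}} {{q4,q7},{q4,q6,q7}}
  V16: {{q1,q2},{q2,q5},{q1,q2,q5},{q2,q4,q5}}
  V23: {{q7},{q3,q7},{q4,q7},{q6,q7},{q3,q6,q7},{q4,q6,q7}}
  V24: {{q4},{q6},{q2,q4},{q2,q6},{q3,q4},{q3,q6},{q4,q5},{q4,q6},{q4,q7},{q6,q7},{q2,q4,q5},{q2,q4,q6},{q3,q6,q7},{q4,q6,q7}}
  V25: {{q4},{q2,q4},{q3,q4},{q4,q5},{q4,q6},{q4,q7},{q2,q4,q5},{q2,q4,q6},{q4,q6,q7}}
  V26: {{q4,q5},{q2,q4,q5}}
  V34: {{q4,q7},{q6,q7},{q3,q6,q7},{q4,q6,q7}}
  V35: {{q4,q7},{q4,q6,q7}}
  V45: {{q4},{q2,q4},{q3,q4},{q4,q5},{q4,q6},{q4,q7},{q2,q4,q5},{q2,q4,q6},{q4,q6,q7}}
  V46: {{q1,q2},{q2,q5},{q4,q5},{q1,q2,q5},{q2,q4,q5}}
  V56: {{q4,q5},{q2,q4,q5}}
  V123: {{q7},{q3,q7},{q4,q7},{q6,q7},{q3,q6,q7},{q4,q6,q7}}
  V124: {{q2,q4},{q2,q6},{q2,q4,q5},{q2,q4,q6}} {{q3,q4}} {{q3,q6},{q4,q7},{q6,q7},{q3,q6,q7},{q4,q6,q7}}
  V125: {{q2,q4},{q2,q4,q5},{q2,q4,q6}} {{q3,q4}} {{q4,q7},{q4,q6,q7}}
  V126: {{q2,q4,q5}}
  V134: {{q4,q7},{q6,q7},{q3,q6,q7},{q4,q6,q7}}
  V135: {{q4,q7},{q4,q6,q7}}
  V145: {{q2,q4},{q2,q4,q5},{q2,q4,q6}} {{q3,q4}} {{q4,q7},{q4,q6,q7}}
  V146: {{q1,q2},{q2,q5},{q1,q2,q5},{q2,q4,q5}}
  V156: {{q2,q4,q5}}
  V234: {{q4,q7},{q6,q7},{q3,q6,q7},{q4,q6,q7}}
  V235: {{q4,q7},{q4,q6,q7}}
  V245: {{q4},{q2,q4},{q3,q4},{q4,q5},{q4,q6},{q4,q7},{q2,q4,q5},{q2,q4,q6},{q4,q6,q7}}
  V246: {{q4,q5},{q2,q4,q5}}
  V256: {{q4,q5},{q2,q4,q5}}
  V345: {{q4,q7},{q4,q6,q7}}
  V456: {{q4,q5},{q2,q4,q5}}
  V1234: {{q4,q7},{q6,q7},{q3,q6,q7},{q4,q6,q7}}
  V1235: {{q4,q7},{q4,q6,q7}}
  V1245: {{q2,q4},{q2,q4,q5},{q2,q4,q6}} {{q3,q4}} {{q4,q7},{q4,q6,q7}}
  V1246: {{q2,q4,q5}}
  V1256: {{q2,q4,q5}}
  V1345: {{q4,q7},{q4,q6,q7}}
  V1456: {{q2,q4,q5}}
  V2345: {{q4,q7},{q4,q6,q7}}
  V2456: {{q4,q5},{q2,q4,q5}}
  V12345: {{q4,q7},{q4,q6,q7}}
  V12456: {{q2,q4,q5}}
C dims 7,20,22,11; δ0: rk 6, SNF 1^6; δ1: rk 13, SNF 1^13; δ2: rk 9, SNF 1^9
Ȟ^0 = (7 − 6) − 0 = 1, so Ȟ^0 ≅ Z
Ȟ^1 = (20 − 13) − 6 = 1, so Ȟ^1 ≅ Z
Ȟ^2 = (22 − 9) − 13 = 0, so Ȟ^2 ≅ 0


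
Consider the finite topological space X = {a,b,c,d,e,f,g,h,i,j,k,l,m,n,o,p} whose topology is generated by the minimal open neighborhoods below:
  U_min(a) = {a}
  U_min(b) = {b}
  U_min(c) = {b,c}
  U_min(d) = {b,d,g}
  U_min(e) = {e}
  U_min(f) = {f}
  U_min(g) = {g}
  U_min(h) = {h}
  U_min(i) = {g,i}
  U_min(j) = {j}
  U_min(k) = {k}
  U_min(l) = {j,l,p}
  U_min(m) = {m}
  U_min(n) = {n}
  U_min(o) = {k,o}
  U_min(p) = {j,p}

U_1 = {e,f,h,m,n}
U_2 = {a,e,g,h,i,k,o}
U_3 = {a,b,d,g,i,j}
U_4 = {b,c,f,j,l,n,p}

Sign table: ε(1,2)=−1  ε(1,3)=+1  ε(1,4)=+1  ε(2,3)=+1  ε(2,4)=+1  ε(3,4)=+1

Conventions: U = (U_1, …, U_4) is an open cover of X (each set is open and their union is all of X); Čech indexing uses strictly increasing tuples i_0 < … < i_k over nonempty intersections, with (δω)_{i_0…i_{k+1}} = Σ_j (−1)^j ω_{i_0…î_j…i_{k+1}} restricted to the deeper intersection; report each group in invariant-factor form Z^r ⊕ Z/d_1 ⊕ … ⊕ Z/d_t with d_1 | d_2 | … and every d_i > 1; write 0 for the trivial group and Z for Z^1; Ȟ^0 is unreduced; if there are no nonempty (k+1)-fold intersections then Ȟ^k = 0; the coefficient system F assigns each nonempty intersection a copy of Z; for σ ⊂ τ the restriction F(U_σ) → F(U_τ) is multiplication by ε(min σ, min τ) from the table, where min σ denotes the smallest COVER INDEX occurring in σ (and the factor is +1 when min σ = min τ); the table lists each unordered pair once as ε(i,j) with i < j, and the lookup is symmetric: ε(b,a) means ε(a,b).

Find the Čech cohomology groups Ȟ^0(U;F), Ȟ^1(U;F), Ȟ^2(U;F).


Ȟ^0 = 0; Ȟ^1 = Z/2; Ȟ^2 = 0

nerve of the cover:
  U12={e,h} U14={f,n} U23={a,g,i} U34={b,j}
C dims 4,4; δ0: rk 4, SNF 1^3·2
Ȟ^0 = (4 − 4) − 0 = 0, so Ȟ^0 ≅ 0
Ȟ^1 = (4 − 0) − 4 = 0 plus torsion [2], so Ȟ^1 ≅ Z/2
Ȟ^2 = (0 − 0) − 0 = 0, so Ȟ^2 ≅ 0
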